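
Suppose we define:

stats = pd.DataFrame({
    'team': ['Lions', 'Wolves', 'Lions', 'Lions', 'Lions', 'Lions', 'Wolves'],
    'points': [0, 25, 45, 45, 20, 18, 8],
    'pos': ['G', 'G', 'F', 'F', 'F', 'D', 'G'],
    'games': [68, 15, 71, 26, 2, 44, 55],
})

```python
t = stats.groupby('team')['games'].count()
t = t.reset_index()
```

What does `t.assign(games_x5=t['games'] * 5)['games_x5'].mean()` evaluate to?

group by team, count of games:
team
Lions     5
Wolves    2
Name: games, dtype: int64
reset_index():
     team  games
0   Lions      5
1  Wolves      2
add column games_x5 = t['games'] * 5:
     team  games  games_x5
0   Lions      5        25
1  Wolves      2        10

17.5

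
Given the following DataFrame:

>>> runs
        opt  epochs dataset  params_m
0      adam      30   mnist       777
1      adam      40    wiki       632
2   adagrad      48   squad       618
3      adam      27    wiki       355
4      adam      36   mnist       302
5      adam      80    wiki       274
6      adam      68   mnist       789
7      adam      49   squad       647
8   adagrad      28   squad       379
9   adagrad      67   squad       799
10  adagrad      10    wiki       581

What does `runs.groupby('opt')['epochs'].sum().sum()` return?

group by opt, sum of epochs:
opt
adagrad    153
adam       330
Name: epochs, dtype: int64

483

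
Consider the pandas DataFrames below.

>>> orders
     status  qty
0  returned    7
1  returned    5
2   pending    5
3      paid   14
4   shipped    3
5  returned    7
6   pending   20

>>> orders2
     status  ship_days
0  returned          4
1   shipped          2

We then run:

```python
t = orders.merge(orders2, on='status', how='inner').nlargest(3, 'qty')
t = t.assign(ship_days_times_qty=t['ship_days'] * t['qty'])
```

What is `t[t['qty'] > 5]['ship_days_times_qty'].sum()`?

56

merge on 'status' (how='inner') → 4 rows:
     status  qty  ship_days
0  returned    7          4
1  returned    5          4
2   shipped    3          2
3  returned    7          4
take 3 rows with largest qty:
     status  qty  ship_days
0  returned    7          4
3  returned    7          4
1  returned    5          4
add column ship_days_times_qty = t['ship_days'] * t['qty']:
     status  qty  ship_days  ship_days_times_qty
0  returned    7          4                   28
3  returned    7          4                   28
1  returned    5          4                   20
filter rows where qty > 5:
     status  qty  ship_days  ship_days_times_qty
0  returned    7          4                   28
3  returned    7          4                   28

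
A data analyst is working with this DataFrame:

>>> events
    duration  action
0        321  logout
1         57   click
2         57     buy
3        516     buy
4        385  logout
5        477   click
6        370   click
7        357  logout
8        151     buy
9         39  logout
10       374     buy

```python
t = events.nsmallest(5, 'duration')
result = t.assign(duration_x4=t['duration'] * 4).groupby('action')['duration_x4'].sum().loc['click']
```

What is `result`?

228

take 5 rows with smallest duration:
   duration  action
9        39  logout
1        57   click
2        57     buy
8       151     buy
0       321  logout
add column duration_x4 = t['duration'] * 4:
   duration  action  duration_x4
9        39  logout          156
1        57   click          228
2        57     buy          228
8       151     buy          604
0       321  logout         1284
group by action, sum of duration_x4:
action
buy        832
click      228
logout    1440
Name: duration_x4, dtype: int64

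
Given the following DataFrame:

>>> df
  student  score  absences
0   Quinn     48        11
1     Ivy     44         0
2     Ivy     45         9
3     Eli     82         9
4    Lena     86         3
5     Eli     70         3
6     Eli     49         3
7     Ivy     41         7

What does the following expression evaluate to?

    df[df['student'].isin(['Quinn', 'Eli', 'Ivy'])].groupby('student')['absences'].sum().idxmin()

Quinn

filter rows where student in ['Quinn', 'Eli', 'Ivy']:
  student  score  absences
0   Quinn     48        11
1     Ivy     44         0
2     Ivy     45         9
3     Eli     82         9
5     Eli     70         3
6     Eli     49         3
7     Ivy     41         7
group by student, sum of absences:
student
Eli      15
Ivy      16
Quinn    11
Name: absences, dtype: int64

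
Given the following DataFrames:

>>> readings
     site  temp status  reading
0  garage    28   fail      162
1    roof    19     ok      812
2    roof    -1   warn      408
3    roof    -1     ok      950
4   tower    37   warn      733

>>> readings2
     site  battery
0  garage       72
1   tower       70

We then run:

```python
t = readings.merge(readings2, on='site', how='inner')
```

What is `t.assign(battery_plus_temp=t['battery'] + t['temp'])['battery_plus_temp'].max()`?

107

merge on 'site' (how='inner') → 2 rows:
     site  temp status  reading  battery
0  garage    28   fail      162       72
1   tower    37   warn      733       70
add column battery_plus_temp = t['battery'] + t['temp']:
     site  temp status  reading  battery  battery_plus_temp
0  garage    28   fail      162       72                100
1   tower    37   warn      733       70                107
The max of column 'battery_plus_temp' is 107.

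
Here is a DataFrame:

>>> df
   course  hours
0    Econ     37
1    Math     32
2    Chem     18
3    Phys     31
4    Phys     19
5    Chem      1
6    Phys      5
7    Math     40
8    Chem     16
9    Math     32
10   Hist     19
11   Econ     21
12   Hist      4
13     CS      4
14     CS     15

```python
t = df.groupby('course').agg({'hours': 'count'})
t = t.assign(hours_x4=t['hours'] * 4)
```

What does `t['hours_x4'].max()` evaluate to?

12

group by course, count of hours:
        hours
course       
CS          2
Chem        3
Econ        2
Hist        2
Math        3
Phys        3
add column hours_x4 = t['hours'] * 4:
        hours  hours_x4
course                 
CS          2         8
Chem        3        12
Econ        2         8
Hist        2         8
Math        3        12
Phys        3        12
Taking the max of column 'hours_x4' gives 12.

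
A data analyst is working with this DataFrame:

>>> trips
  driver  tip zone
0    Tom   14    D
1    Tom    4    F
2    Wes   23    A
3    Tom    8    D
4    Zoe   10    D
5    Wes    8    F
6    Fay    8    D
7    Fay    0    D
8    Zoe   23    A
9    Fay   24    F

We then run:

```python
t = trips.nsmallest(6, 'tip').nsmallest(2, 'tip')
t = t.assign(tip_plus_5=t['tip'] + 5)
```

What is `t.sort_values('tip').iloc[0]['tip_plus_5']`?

5

take 6 rows with smallest tip:
  driver  tip zone
7    Fay    0    D
1    Tom    4    F
3    Tom    8    D
5    Wes    8    F
6    Fay    8    D
4    Zoe   10    D
take 2 rows with smallest tip:
  driver  tip zone
7    Fay    0    D
1    Tom    4    F
add column tip_plus_5 = t['tip'] + 5:
  driver  tip zone  tip_plus_5
7    Fay    0    D           5
1    Tom    4    F           9
sort by tip:
  driver  tip zone  tip_plus_5
7    Fay    0    D           5
1    Tom    4    F           9
Finally, value at position 0, column 'tip_plus_5' = 5.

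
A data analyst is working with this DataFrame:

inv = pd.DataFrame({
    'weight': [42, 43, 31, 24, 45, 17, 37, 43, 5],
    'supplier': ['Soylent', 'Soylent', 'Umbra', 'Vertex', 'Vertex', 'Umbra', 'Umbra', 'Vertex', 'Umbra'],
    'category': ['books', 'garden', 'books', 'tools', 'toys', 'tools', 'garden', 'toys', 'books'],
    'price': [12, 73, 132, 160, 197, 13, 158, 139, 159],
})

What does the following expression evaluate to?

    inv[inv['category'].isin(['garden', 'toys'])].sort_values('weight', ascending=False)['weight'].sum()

filter rows where category in ['garden', 'toys']:
   weight supplier category  price
1      43  Soylent   garden     73
4      45   Vertex     toys    197
6      37    Umbra   garden    158
7      43   Vertex     toys    139
sort by weight descending:
   weight supplier category  price
4      45   Vertex     toys    197
1      43  Soylent   garden     73
7      43   Vertex     toys    139
6      37    Umbra   garden    158
Then the sum of column 'weight': 168

168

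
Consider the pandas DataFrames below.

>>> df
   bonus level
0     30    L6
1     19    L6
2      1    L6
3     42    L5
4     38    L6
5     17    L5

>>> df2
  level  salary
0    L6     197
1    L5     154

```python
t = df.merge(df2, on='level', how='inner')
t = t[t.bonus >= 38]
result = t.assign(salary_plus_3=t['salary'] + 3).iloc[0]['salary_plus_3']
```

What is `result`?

merge on 'level' (how='inner') → 6 rows:
   bonus level  salary
0     30    L6     197
1     19    L6     197
2      1    L6     197
3     42    L5     154
4     38    L6     197
5     17    L5     154
filter rows where bonus >= 38:
   bonus level  salary
3     42    L5     154
4     38    L6     197
add column salary_plus_3 = t['salary'] + 3:
   bonus level  salary  salary_plus_3
3     42    L5     154            157
4     38    L6     197            200

157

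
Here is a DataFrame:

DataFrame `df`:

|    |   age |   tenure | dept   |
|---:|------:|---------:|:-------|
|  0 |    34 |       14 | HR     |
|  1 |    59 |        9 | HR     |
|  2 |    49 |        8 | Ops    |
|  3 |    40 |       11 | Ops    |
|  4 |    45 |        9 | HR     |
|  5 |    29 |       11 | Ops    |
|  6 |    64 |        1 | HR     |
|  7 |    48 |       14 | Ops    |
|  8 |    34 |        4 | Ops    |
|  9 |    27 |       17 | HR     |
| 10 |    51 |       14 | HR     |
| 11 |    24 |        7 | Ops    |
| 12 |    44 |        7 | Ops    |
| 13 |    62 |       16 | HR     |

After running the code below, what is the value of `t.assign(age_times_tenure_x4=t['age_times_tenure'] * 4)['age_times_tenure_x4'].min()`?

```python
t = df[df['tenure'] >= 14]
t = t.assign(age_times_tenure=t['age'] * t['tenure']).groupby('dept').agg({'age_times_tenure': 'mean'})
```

filter rows where tenure >= 14:
    age  tenure dept
0    34      14   HR
7    48      14  Ops
9    27      17   HR
10   51      14   HR
13   62      16   HR
add column age_times_tenure = t['age'] * t['tenure']:
    age  tenure dept  age_times_tenure
0    34      14   HR               476
7    48      14  Ops               672
9    27      17   HR               459
10   51      14   HR               714
13   62      16   HR               992
group by dept, mean of age_times_tenure:
      age_times_tenure
dept                  
HR              660.25
Ops             672.00
add column age_times_tenure_x4 = t['age_times_tenure'] * 4:
      age_times_tenure  age_times_tenure_x4
dept                                       
HR              660.25               2641.0
Ops             672.00               2688.0

2641.0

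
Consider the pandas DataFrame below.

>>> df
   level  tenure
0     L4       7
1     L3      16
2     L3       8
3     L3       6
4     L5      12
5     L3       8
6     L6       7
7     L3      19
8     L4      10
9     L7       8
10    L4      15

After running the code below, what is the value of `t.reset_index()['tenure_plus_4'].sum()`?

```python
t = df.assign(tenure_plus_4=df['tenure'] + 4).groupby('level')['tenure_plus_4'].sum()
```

add column tenure_plus_4 = df['tenure'] + 4:
   level  tenure  tenure_plus_4
0     L4       7             11
1     L3      16             20
2     L3       8             12
3     L3       6             10
4     L5      12             16
5     L3       8             12
6     L6       7             11
7     L3      19             23
8     L4      10             14
9     L7       8             12
10    L4      15             19
group by level, sum of tenure_plus_4:
level
L3    77
L4    44
L5    16
L6    11
L7    12
Name: tenure_plus_4, dtype: int64
reset_index():
  level  tenure_plus_4
0    L3             77
1    L4             44
2    L5             16
3    L6             11
4    L7             12
So sum() = 160.

160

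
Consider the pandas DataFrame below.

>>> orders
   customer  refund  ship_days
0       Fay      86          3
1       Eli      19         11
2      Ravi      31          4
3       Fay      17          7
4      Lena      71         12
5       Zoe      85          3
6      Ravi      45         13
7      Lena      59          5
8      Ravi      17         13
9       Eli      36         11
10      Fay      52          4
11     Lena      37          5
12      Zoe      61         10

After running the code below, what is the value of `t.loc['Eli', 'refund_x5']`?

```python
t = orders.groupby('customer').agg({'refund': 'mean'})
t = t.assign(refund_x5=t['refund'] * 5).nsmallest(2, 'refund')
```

137.5

group by customer, mean of refund:
             refund
customer           
Eli       27.500000
Fay       51.666667
Lena      55.666667
Ravi      31.000000
Zoe       73.000000
add column refund_x5 = t['refund'] * 5:
             refund   refund_x5
customer                       
Eli       27.500000  137.500000
Fay       51.666667  258.333333
Lena      55.666667  278.333333
Ravi      31.000000  155.000000
Zoe       73.000000  365.000000
take 2 rows with smallest refund:
          refund  refund_x5
customer                   
Eli         27.5      137.5
Ravi        31.0      155.0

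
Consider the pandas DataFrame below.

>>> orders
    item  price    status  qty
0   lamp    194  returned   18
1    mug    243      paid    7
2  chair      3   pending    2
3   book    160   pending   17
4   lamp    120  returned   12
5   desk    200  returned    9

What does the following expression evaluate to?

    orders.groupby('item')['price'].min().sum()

726

group by item, min of price:
item
book     160
chair      3
desk     200
lamp     120
mug      243
Name: price, dtype: int64
Then the sum of the resulting series: 726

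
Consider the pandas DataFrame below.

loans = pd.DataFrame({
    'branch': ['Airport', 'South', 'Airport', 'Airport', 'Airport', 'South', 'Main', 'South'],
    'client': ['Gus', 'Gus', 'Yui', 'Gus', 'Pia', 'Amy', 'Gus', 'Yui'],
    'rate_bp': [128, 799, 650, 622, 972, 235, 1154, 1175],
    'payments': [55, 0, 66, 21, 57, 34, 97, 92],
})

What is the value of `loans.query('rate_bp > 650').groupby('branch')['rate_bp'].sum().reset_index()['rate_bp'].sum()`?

4100

filter rows where rate_bp > 650:
    branch client  rate_bp  payments
1    South    Gus      799         0
4  Airport    Pia      972        57
6     Main    Gus     1154        97
7    South    Yui     1175        92
group by branch, sum of rate_bp:
branch
Airport     972
Main       1154
South      1974
Name: rate_bp, dtype: int64
reset_index():
    branch  rate_bp
0  Airport      972
1     Main     1154
2    South     1974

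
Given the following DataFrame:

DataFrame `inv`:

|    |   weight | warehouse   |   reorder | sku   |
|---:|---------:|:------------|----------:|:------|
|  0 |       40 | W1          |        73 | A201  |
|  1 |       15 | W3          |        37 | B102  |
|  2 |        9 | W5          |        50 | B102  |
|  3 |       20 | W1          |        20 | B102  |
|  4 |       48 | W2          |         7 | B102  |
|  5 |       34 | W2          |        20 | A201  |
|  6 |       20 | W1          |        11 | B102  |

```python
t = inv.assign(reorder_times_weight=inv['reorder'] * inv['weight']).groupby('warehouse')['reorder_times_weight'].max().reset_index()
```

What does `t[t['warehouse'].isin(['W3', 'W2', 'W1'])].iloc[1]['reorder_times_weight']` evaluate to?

add column reorder_times_weight = inv['reorder'] * inv['weight']:
   weight warehouse  reorder   sku  reorder_times_weight
0      40        W1       73  A201                  2920
1      15        W3       37  B102                   555
2       9        W5       50  B102                   450
3      20        W1       20  B102                   400
4      48        W2        7  B102                   336
5      34        W2       20  A201                   680
6      20        W1       11  B102                   220
group by warehouse, max of reorder_times_weight:
warehouse
W1    2920
W2     680
W3     555
W5     450
Name: reorder_times_weight, dtype: int64
reset_index():
  warehouse  reorder_times_weight
0        W1                  2920
1        W2                   680
2        W3                   555
3        W5                   450
filter rows where warehouse in ['W3', 'W2', 'W1']:
  warehouse  reorder_times_weight
0        W1                  2920
1        W2                   680
2        W3                   555

680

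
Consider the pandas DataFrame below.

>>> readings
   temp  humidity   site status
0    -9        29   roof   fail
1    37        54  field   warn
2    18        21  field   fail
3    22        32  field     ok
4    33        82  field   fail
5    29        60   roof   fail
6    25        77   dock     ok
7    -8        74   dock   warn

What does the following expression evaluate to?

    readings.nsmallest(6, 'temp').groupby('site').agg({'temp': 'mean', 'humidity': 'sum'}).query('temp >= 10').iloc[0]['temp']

take 6 rows with smallest temp:
   temp  humidity   site status
0    -9        29   roof   fail
7    -8        74   dock   warn
2    18        21  field   fail
3    22        32  field     ok
6    25        77   dock     ok
5    29        60   roof   fail
group by site: mean(temp), sum(humidity):
       temp  humidity
site                 
dock    8.5       151
field  20.0        53
roof   10.0        89
filter rows where temp >= 10:
       temp  humidity
site                 
field  20.0        53
roof   10.0        89

20.0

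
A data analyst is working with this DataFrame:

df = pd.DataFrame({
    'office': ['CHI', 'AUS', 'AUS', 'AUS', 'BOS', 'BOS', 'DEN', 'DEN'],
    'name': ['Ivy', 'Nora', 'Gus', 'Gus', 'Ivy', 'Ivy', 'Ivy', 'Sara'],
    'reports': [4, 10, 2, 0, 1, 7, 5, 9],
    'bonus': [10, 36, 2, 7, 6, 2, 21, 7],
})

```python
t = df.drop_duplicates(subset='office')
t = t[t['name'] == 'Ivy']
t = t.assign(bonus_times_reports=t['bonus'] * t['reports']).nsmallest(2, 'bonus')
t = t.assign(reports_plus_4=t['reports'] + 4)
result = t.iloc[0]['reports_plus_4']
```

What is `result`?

drop duplicate office (keep=first):
  office  name  reports  bonus
0    CHI   Ivy        4     10
1    AUS  Nora       10     36
4    BOS   Ivy        1      6
6    DEN   Ivy        5     21
filter rows where name == 'Ivy':
  office name  reports  bonus
0    CHI  Ivy        4     10
4    BOS  Ivy        1      6
6    DEN  Ivy        5     21
add column bonus_times_reports = t['bonus'] * t['reports']:
  office name  reports  bonus  bonus_times_reports
0    CHI  Ivy        4     10                   40
4    BOS  Ivy        1      6                    6
6    DEN  Ivy        5     21                  105
take 2 rows with smallest bonus:
  office name  reports  bonus  bonus_times_reports
4    BOS  Ivy        1      6                    6
0    CHI  Ivy        4     10                   40
add column reports_plus_4 = t['reports'] + 4:
  office name  reports  bonus  bonus_times_reports  reports_plus_4
4    BOS  Ivy        1      6                    6               5
0    CHI  Ivy        4     10                   40               8
Reading off the value at position 0, column 'reports_plus_4', we get 5.

5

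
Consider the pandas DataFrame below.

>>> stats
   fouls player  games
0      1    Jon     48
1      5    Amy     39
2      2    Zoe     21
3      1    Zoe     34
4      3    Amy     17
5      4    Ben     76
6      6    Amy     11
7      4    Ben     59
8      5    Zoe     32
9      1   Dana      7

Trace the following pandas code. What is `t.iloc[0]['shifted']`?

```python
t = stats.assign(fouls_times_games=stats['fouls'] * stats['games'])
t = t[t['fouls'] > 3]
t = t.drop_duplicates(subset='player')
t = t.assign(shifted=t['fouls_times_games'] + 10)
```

add column fouls_times_games = stats['fouls'] * stats['games']:
   fouls player  games  fouls_times_games
0      1    Jon     48                 48
1      5    Amy     39                195
2      2    Zoe     21                 42
3      1    Zoe     34                 34
4      3    Amy     17                 51
5      4    Ben     76                304
6      6    Amy     11                 66
7      4    Ben     59                236
8      5    Zoe     32                160
9      1   Dana      7                  7
filter rows where fouls > 3:
   fouls player  games  fouls_times_games
1      5    Amy     39                195
5      4    Ben     76                304
6      6    Amy     11                 66
7      4    Ben     59                236
8      5    Zoe     32                160
drop duplicate player (keep=first):
   fouls player  games  fouls_times_games
1      5    Amy     39                195
5      4    Ben     76                304
8      5    Zoe     32                160
add column shifted = t['fouls_times_games'] + 10:
   fouls player  games  fouls_times_games  shifted
1      5    Amy     39                195      205
5      4    Ben     76                304      314
8      5    Zoe     32                160      170
Taking the value at position 0, column 'shifted' gives 205.

205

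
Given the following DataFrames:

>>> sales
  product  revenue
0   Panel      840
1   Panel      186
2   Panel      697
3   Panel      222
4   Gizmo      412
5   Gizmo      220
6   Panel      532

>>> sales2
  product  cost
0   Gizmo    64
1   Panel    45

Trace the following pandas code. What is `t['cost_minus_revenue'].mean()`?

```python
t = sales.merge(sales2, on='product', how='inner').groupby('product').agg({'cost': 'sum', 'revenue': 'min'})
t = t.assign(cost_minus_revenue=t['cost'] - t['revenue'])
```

-26.5

merge on 'product' (how='inner') → 7 rows:
  product  revenue  cost
0   Panel      840    45
1   Panel      186    45
2   Panel      697    45
3   Panel      222    45
4   Gizmo      412    64
5   Gizmo      220    64
6   Panel      532    45
group by product: sum(cost), min(revenue):
         cost  revenue
product               
Gizmo     128      220
Panel     225      186
add column cost_minus_revenue = t['cost'] - t['revenue']:
         cost  revenue  cost_minus_revenue
product                                   
Gizmo     128      220                 -92
Panel     225      186                  39
Finally, mean of column 'cost_minus_revenue' = -26.5.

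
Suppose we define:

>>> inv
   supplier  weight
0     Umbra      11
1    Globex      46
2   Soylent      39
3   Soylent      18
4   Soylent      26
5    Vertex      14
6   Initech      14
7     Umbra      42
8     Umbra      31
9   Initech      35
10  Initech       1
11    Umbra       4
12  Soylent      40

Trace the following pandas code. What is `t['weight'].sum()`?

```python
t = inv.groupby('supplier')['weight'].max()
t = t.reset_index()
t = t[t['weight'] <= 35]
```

49

group by supplier, max of weight:
supplier
Globex     46
Initech    35
Soylent    40
Umbra      42
Vertex     14
Name: weight, dtype: int64
reset_index():
  supplier  weight
0   Globex      46
1  Initech      35
2  Soylent      40
3    Umbra      42
4   Vertex      14
filter rows where weight <= 35:
  supplier  weight
1  Initech      35
4   Vertex      14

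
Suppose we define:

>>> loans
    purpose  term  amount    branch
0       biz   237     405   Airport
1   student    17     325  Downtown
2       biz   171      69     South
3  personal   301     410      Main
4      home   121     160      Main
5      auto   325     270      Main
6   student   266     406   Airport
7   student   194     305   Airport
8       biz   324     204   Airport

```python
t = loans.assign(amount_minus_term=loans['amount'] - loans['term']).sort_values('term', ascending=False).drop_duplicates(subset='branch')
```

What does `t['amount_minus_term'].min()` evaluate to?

-120

add column amount_minus_term = loans['amount'] - loans['term']:
    purpose  term  amount    branch  amount_minus_term
0       biz   237     405   Airport                168
1   student    17     325  Downtown                308
2       biz   171      69     South               -102
3  personal   301     410      Main                109
4      home   121     160      Main                 39
5      auto   325     270      Main                -55
6   student   266     406   Airport                140
7   student   194     305   Airport                111
8       biz   324     204   Airport               -120
sort by term descending:
    purpose  term  amount    branch  amount_minus_term
5      auto   325     270      Main                -55
8       biz   324     204   Airport               -120
3  personal   301     410      Main                109
6   student   266     406   Airport                140
0       biz   237     405   Airport                168
7   student   194     305   Airport                111
2       biz   171      69     South               -102
4      home   121     160      Main                 39
1   student    17     325  Downtown                308
drop duplicate branch (keep=first):
   purpose  term  amount    branch  amount_minus_term
5     auto   325     270      Main                -55
8      biz   324     204   Airport               -120
2      biz   171      69     South               -102
1  student    17     325  Downtown                308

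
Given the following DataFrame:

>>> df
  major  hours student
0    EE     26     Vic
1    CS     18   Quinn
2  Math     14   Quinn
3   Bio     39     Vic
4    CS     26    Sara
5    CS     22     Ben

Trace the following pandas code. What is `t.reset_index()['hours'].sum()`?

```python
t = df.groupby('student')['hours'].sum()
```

145

group by student, sum of hours:
student
Ben      22
Quinn    32
Sara     26
Vic      65
Name: hours, dtype: int64
reset_index():
  student  hours
0     Ben     22
1   Quinn     32
2    Sara     26
3     Vic     65
Then the sum of column 'hours': 145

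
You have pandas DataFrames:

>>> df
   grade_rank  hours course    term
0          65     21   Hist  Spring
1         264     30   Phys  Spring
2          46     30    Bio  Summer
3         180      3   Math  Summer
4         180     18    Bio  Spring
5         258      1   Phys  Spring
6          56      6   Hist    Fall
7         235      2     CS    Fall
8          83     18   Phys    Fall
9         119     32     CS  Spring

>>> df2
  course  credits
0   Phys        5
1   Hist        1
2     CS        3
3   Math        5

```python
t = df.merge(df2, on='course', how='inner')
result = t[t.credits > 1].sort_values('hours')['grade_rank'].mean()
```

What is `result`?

189.833333333

merge on 'course' (how='inner') → 8 rows:
   grade_rank  hours course    term  credits
0          65     21   Hist  Spring        1
1         264     30   Phys  Spring        5
2         180      3   Math  Summer        5
3         258      1   Phys  Spring        5
4          56      6   Hist    Fall        1
5         235      2     CS    Fall        3
6          83     18   Phys    Fall        5
7         119     32     CS  Spring        3
filter rows where credits > 1:
   grade_rank  hours course    term  credits
1         264     30   Phys  Spring        5
2         180      3   Math  Summer        5
3         258      1   Phys  Spring        5
5         235      2     CS    Fall        3
6          83     18   Phys    Fall        5
7         119     32     CS  Spring        3
sort by hours:
   grade_rank  hours course    term  credits
3         258      1   Phys  Spring        5
5         235      2     CS    Fall        3
2         180      3   Math  Summer        5
6          83     18   Phys    Fall        5
1         264     30   Phys  Spring        5
7         119     32     CS  Spring        3
mean of column 'grade_rank' → 189.833333333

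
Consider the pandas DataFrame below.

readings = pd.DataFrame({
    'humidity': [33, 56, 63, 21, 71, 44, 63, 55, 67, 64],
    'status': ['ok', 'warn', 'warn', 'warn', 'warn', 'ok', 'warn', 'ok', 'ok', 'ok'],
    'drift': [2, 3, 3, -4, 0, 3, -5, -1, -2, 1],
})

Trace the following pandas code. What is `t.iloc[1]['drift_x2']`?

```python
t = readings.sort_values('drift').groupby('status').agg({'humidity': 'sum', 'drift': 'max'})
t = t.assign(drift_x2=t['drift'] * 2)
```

sort by drift:
   humidity status  drift
6        63   warn     -5
3        21   warn     -4
8        67     ok     -2
7        55     ok     -1
4        71   warn      0
9        64     ok      1
0        33     ok      2
1        56   warn      3
2        63   warn      3
5        44     ok      3
group by status: sum(humidity), max(drift):
        humidity  drift
status                 
ok           263      3
warn         274      3
add column drift_x2 = t['drift'] * 2:
        humidity  drift  drift_x2
status                           
ok           263      3         6
warn         274      3         6
Finally, value at position 1, column 'drift_x2' = 6.

6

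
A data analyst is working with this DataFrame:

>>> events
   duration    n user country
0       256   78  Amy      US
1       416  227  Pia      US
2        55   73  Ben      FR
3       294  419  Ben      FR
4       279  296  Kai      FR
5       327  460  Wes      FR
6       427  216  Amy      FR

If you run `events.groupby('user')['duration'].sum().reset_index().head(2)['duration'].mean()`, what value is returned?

group by user, sum of duration:
user
Amy    683
Ben    349
Kai    279
Pia    416
Wes    327
Name: duration, dtype: int64
reset_index():
  user  duration
0  Amy       683
1  Ben       349
2  Kai       279
3  Pia       416
4  Wes       327
take first 2 rows:
  user  duration
0  Amy       683
1  Ben       349
Taking the mean of column 'duration' gives 516.0.

516.0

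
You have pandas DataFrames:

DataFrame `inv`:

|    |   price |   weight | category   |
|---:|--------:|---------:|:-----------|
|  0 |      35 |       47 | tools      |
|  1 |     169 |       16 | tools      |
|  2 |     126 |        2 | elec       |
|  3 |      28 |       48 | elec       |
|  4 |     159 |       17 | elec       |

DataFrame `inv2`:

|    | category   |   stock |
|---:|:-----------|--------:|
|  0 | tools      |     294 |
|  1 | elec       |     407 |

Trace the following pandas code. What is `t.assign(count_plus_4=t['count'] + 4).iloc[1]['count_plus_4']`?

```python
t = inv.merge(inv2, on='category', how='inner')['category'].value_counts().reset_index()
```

6

merge on 'category' (how='inner') → 5 rows:
   price  weight category  stock
0     35      47    tools    294
1    169      16    tools    294
2    126       2     elec    407
3     28      48     elec    407
4    159      17     elec    407
value_counts of category:
category
elec     3
tools    2
Name: count, dtype: int64
reset_index():
  category  count
0     elec      3
1    tools      2
add column count_plus_4 = t['count'] + 4:
  category  count  count_plus_4
0     elec      3             7
1    tools      2             6
So iloc[1]['count_plus_4'] = 6.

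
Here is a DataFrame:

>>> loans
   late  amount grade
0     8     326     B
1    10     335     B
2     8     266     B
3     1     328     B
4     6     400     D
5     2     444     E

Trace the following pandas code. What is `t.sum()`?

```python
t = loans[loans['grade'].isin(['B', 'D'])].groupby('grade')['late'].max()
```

16

filter rows where grade in ['B', 'D']:
   late  amount grade
0     8     326     B
1    10     335     B
2     8     266     B
3     1     328     B
4     6     400     D
group by grade, max of late:
grade
B    10
D     6
Name: late, dtype: int64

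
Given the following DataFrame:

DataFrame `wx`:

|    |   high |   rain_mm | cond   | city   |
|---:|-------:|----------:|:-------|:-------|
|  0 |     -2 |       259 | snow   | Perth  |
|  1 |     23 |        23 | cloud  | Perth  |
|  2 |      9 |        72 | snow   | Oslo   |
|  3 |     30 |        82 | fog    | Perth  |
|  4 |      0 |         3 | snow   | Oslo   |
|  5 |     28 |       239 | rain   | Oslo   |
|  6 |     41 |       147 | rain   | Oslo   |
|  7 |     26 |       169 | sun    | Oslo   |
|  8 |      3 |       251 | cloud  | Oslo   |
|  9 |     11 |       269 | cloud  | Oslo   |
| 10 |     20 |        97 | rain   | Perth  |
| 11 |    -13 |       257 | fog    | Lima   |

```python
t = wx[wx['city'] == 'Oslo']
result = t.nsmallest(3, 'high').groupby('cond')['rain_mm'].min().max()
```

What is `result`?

filter rows where city == 'Oslo':
   high  rain_mm   cond  city
2     9       72   snow  Oslo
4     0        3   snow  Oslo
5    28      239   rain  Oslo
6    41      147   rain  Oslo
7    26      169    sun  Oslo
8     3      251  cloud  Oslo
9    11      269  cloud  Oslo
take 3 rows with smallest high:
   high  rain_mm   cond  city
4     0        3   snow  Oslo
8     3      251  cloud  Oslo
2     9       72   snow  Oslo
group by cond, min of rain_mm:
cond
cloud    251
snow       3
Name: rain_mm, dtype: int64

251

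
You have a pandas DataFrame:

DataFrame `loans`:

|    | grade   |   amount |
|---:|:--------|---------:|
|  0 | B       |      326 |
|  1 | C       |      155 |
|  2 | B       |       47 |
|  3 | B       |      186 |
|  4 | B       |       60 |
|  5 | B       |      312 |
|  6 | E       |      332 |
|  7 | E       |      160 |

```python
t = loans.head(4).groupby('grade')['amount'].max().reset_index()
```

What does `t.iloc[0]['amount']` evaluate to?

take first 4 rows:
  grade  amount
0     B     326
1     C     155
2     B      47
3     B     186
group by grade, max of amount:
grade
B    326
C    155
Name: amount, dtype: int64
reset_index():
  grade  amount
0     B     326
1     C     155
Reading off the value at position 0, column 'amount', we get 326.

326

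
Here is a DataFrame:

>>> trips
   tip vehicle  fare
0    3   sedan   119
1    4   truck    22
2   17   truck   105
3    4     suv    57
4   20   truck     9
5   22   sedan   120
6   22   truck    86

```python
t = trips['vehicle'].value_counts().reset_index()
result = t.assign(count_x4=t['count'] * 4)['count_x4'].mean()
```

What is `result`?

value_counts of vehicle:
vehicle
truck    4
sedan    2
suv      1
Name: count, dtype: int64
reset_index():
  vehicle  count
0   truck      4
1   sedan      2
2     suv      1
add column count_x4 = t['count'] * 4:
  vehicle  count  count_x4
0   truck      4        16
1   sedan      2         8
2     suv      1         4
The mean of column 'count_x4' is 9.33333333333.

9.33333333333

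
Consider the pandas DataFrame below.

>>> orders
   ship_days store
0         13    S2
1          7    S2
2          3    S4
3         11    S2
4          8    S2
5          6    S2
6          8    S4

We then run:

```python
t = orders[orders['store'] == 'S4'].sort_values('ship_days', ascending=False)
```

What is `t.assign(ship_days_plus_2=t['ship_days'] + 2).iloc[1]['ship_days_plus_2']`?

filter rows where store == 'S4':
   ship_days store
2          3    S4
6          8    S4
sort by ship_days descending:
   ship_days store
6          8    S4
2          3    S4
add column ship_days_plus_2 = t['ship_days'] + 2:
   ship_days store  ship_days_plus_2
6          8    S4                10
2          3    S4                 5
Hence 5.

5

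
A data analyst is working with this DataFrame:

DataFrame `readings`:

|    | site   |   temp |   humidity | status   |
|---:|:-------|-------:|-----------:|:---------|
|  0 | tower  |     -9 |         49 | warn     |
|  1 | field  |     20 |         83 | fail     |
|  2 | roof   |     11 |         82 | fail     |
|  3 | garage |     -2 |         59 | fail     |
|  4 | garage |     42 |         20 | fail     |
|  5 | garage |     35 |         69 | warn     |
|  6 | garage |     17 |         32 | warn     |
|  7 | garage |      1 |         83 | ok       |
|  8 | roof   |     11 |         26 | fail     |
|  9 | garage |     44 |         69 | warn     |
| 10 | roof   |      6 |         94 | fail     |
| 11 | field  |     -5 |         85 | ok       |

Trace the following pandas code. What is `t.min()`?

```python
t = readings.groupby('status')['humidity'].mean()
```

group by status, mean of humidity:
status
fail    60.666667
ok      84.000000
warn    54.750000
Name: humidity, dtype: float64
Finally, min of the resulting series = 54.75.

54.75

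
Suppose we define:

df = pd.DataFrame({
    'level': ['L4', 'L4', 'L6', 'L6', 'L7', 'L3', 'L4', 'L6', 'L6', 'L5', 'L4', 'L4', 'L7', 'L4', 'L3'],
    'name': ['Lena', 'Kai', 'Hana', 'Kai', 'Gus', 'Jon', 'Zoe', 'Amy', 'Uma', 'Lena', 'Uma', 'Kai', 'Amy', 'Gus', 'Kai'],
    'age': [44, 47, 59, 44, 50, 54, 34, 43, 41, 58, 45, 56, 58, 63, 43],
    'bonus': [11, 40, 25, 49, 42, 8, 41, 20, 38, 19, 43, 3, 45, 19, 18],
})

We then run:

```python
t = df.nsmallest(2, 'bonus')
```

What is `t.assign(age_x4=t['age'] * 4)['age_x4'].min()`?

216

take 2 rows with smallest bonus:
   level name  age  bonus
11    L4  Kai   56      3
5     L3  Jon   54      8
add column age_x4 = t['age'] * 4:
   level name  age  bonus  age_x4
11    L4  Kai   56      3     224
5     L3  Jon   54      8     216
Hence 216.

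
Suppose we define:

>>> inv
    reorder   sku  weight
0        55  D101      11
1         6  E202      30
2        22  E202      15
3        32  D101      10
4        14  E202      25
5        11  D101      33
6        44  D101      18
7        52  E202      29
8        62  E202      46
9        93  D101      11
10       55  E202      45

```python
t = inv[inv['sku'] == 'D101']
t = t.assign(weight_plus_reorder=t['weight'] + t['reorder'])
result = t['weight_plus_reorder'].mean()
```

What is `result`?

filter rows where sku == 'D101':
   reorder   sku  weight
0       55  D101      11
3       32  D101      10
5       11  D101      33
6       44  D101      18
9       93  D101      11
add column weight_plus_reorder = t['weight'] + t['reorder']:
   reorder   sku  weight  weight_plus_reorder
0       55  D101      11                   66
3       32  D101      10                   42
5       11  D101      33                   44
6       44  D101      18                   62
9       93  D101      11                  104
Taking the mean of column 'weight_plus_reorder' gives 63.6.

63.6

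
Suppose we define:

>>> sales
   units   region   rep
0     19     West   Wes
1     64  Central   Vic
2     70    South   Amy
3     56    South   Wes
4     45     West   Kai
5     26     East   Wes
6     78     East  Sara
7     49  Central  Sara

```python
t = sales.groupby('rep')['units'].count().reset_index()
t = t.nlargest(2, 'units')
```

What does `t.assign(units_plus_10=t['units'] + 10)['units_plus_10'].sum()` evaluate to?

25

group by rep, count of units:
rep
Amy     1
Kai     1
Sara    2
Vic     1
Wes     3
Name: units, dtype: int64
reset_index():
    rep  units
0   Amy      1
1   Kai      1
2  Sara      2
3   Vic      1
4   Wes      3
take 2 rows with largest units:
    rep  units
4   Wes      3
2  Sara      2
add column units_plus_10 = t['units'] + 10:
    rep  units  units_plus_10
4   Wes      3             13
2  Sara      2             12
So sum() = 25.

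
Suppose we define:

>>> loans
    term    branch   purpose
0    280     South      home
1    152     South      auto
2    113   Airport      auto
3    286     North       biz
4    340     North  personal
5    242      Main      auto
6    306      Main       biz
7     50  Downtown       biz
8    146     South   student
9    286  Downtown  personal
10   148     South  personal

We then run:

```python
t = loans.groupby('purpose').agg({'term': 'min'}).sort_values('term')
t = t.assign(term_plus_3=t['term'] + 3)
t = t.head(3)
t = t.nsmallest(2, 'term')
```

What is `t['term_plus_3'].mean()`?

84.5

group by purpose, min of term:
          term
purpose       
auto       113
biz         50
home       280
personal   148
student    146
sort by term:
          term
purpose       
biz         50
auto       113
student    146
personal   148
home       280
add column term_plus_3 = t['term'] + 3:
          term  term_plus_3
purpose                    
biz         50           53
auto       113          116
student    146          149
personal   148          151
home       280          283
take first 3 rows:
         term  term_plus_3
purpose                   
biz        50           53
auto      113          116
student   146          149
take 2 rows with smallest term:
         term  term_plus_3
purpose                   
biz        50           53
auto      113          116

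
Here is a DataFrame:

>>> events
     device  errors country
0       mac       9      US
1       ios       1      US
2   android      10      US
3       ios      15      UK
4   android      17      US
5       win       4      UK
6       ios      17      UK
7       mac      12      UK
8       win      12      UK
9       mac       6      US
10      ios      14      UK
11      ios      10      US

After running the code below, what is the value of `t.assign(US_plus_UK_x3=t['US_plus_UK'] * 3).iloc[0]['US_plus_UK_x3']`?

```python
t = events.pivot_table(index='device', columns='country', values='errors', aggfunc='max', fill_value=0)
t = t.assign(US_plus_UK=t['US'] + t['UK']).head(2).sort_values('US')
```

pivot: rows=device, cols=country, max(errors):
country  UK  US
device         
android   0  17
ios      17  10
mac      12   9
win      12   0
add column US_plus_UK = t['US'] + t['UK']:
country  UK  US  US_plus_UK
device                     
android   0  17          17
ios      17  10          27
mac      12   9          21
win      12   0          12
take first 2 rows:
country  UK  US  US_plus_UK
device                     
android   0  17          17
ios      17  10          27
sort by US:
country  UK  US  US_plus_UK
device                     
ios      17  10          27
android   0  17          17
add column US_plus_UK_x3 = t['US_plus_UK'] * 3:
country  UK  US  US_plus_UK  US_plus_UK_x3
device                                    
ios      17  10          27             81
android   0  17          17             51

81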